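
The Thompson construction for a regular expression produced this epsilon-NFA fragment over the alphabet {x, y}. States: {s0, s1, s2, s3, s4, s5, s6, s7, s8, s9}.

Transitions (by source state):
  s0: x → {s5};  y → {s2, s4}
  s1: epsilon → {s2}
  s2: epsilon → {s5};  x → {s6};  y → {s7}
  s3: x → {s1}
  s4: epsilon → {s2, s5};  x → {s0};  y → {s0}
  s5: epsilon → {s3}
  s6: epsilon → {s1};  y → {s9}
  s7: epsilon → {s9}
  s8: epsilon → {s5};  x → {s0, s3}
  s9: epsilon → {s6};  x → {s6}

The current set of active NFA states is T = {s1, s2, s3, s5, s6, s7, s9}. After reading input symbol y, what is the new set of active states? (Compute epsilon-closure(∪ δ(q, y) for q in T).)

{s1, s2, s3, s5, s6, s7, s9}

s2 on y → {s7}.
s6 on y → {s9}.
No y-transition from s1, s3, s5, s7, s9.
Union after reading y: {s7, s9}.
Now take the epsilon-closure:
From s9 via epsilon: add s6.
From s6 via epsilon: add s1.
From s1 via epsilon: add s2.
From s2 via epsilon: add s5.
From s5 via epsilon: add s3.
No new states can be added; the closed set is {s1, s2, s3, s5, s6, s7, s9}.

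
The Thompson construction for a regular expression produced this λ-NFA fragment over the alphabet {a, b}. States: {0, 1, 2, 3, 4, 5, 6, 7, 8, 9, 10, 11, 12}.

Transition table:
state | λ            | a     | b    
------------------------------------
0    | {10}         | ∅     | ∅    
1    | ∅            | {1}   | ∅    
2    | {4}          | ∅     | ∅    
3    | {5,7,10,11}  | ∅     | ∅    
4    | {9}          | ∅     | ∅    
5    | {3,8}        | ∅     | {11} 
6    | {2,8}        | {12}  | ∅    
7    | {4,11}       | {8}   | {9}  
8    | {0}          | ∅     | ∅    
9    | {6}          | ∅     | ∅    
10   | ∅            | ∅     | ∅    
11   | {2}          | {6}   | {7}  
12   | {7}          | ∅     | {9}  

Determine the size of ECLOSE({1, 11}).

9

Start with {1, 11}.
From 11 via λ: add 2.
From 2 via λ: add 4.
From 4 via λ: add 9.
From 9 via λ: add 6.
From 6 via λ: add 8.
From 8 via λ: add 0.
From 0 via λ: add 10.
λ-closure = {0, 1, 2, 4, 6, 8, 9, 10, 11}, which has 9 states.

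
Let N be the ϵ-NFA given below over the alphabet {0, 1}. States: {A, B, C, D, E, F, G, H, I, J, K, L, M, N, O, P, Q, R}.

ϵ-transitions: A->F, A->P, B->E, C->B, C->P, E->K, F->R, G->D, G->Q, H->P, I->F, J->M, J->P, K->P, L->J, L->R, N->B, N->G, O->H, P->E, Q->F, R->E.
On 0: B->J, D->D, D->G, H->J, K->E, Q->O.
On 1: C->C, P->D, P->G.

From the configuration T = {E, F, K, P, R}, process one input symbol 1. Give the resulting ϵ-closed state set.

{D, E, F, G, K, P, Q, R}

P on 1 → {D, G}.
No 1-transition from E, F, K, R.
Union after reading 1: {D, G}.
Now take the ϵ-closure:
From G via ϵ: add Q.
From Q via ϵ: add F.
From F via ϵ: add R.
From R via ϵ: add E.
From E via ϵ: add K.
From K via ϵ: add P.
No new states can be added; the closed set is {D, E, F, G, K, P, Q, R}.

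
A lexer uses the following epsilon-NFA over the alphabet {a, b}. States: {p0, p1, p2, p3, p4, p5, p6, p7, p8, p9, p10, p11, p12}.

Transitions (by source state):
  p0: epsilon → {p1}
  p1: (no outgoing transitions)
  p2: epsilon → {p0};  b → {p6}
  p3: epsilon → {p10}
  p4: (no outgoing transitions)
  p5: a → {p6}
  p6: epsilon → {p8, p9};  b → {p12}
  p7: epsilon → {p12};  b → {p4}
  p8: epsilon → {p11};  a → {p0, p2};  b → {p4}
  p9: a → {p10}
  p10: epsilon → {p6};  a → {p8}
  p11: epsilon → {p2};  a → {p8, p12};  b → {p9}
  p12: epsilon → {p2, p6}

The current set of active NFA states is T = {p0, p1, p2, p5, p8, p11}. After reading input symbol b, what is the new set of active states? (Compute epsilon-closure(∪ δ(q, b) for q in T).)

{p0, p1, p2, p4, p6, p8, p9, p11}

p2 on b → {p6}.
p8 on b → {p4}.
p11 on b → {p9}.
No b-transition from p0, p1, p5.
Union after reading b: {p4, p6, p9}.
Now take the epsilon-closure:
From p6 via epsilon: add p8.
From p8 via epsilon: add p11.
From p11 via epsilon: add p2.
From p2 via epsilon: add p0.
From p0 via epsilon: add p1.
No new states can be added; the closed set is {p0, p1, p2, p4, p6, p8, p9, p11}.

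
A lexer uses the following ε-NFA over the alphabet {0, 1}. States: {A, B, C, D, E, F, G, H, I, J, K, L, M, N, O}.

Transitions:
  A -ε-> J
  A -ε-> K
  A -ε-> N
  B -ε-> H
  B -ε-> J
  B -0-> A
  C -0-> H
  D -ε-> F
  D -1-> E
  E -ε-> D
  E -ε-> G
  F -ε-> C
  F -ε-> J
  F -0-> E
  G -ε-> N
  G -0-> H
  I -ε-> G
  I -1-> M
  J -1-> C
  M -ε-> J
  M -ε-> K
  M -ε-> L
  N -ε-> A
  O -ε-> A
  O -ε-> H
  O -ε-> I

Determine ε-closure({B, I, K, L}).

{A, B, G, H, I, J, K, L, N}

Start with {B, I, K, L}.
From B via ε: add H, J.
From I via ε: add G.
From G via ε: add N.
From N via ε: add A.
No new states can be added; the closed set is {A, B, G, H, I, J, K, L, N}.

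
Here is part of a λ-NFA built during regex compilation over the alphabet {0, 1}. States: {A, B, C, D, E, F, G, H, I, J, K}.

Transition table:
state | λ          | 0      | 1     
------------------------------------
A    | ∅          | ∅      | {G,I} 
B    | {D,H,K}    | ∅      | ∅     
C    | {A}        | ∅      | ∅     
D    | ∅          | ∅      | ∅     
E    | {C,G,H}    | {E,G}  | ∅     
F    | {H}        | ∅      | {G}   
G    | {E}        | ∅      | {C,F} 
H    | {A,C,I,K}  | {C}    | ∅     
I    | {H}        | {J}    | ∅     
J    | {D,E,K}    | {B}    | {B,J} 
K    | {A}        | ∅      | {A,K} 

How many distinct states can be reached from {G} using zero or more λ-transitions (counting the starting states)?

Start with {G}.
From G via λ: add E.
From E via λ: add C, H.
From C via λ: add A.
From H via λ: add I, K.
λ-closure = {A, C, E, G, H, I, K}, which has 7 states.

7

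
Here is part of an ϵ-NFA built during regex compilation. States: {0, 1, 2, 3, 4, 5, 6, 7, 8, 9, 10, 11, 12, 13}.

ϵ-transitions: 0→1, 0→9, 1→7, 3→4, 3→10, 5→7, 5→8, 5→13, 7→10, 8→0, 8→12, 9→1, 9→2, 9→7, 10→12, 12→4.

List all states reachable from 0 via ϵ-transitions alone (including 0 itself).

Start with {0}.
From 0 via ϵ: add 1, 9.
From 1 via ϵ: add 7.
From 9 via ϵ: add 2.
From 7 via ϵ: add 10.
From 10 via ϵ: add 12.
From 12 via ϵ: add 4.
No new states can be added; the closed set is {0, 1, 2, 4, 7, 9, 10, 12}.

{0, 1, 2, 4, 7, 9, 10, 12}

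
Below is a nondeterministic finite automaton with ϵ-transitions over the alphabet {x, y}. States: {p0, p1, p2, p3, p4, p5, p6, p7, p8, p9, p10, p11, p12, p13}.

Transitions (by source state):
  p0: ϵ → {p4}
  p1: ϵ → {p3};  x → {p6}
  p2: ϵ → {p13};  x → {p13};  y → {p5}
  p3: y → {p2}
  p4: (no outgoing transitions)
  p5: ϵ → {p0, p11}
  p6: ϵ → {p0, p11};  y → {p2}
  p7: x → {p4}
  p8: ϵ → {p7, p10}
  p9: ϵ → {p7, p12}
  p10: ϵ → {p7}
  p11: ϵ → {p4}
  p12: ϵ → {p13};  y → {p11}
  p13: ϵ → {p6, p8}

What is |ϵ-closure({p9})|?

10

Start with {p9}.
From p9 via ϵ: add p7, p12.
From p12 via ϵ: add p13.
From p13 via ϵ: add p6, p8.
From p6 via ϵ: add p0, p11.
From p8 via ϵ: add p10.
From p0 via ϵ: add p4.
ϵ-closure = {p0, p4, p6, p7, p8, p9, p10, p11, p12, p13}, which has 10 states.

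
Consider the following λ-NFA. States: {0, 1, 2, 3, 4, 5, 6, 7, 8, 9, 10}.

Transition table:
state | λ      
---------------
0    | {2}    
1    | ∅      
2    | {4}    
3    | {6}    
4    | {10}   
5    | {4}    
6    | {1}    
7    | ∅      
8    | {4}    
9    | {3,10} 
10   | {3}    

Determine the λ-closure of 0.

Start with {0}.
From 0 via λ: add 2.
From 2 via λ: add 4.
From 4 via λ: add 10.
From 10 via λ: add 3.
From 3 via λ: add 6.
From 6 via λ: add 1.
No new states can be added; the closed set is {0, 1, 2, 3, 4, 6, 10}.

{0, 1, 2, 3, 4, 6, 10}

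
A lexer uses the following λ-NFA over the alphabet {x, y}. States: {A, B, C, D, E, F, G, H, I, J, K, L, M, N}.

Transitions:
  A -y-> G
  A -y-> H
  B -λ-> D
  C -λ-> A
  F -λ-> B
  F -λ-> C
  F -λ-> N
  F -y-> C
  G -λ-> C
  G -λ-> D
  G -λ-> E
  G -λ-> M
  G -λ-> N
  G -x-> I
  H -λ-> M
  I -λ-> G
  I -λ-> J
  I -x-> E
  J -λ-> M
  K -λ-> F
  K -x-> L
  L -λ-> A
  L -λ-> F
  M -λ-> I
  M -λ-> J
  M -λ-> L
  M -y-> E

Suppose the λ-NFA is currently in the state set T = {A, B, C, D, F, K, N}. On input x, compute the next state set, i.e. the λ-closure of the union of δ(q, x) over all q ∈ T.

K on x → {L}.
No x-transition from A, B, C, D, F, N.
Union after reading x: {L}.
Now take the λ-closure:
From L via λ: add A, F.
From F via λ: add B, C, N.
From B via λ: add D.
No new states can be added; the closed set is {A, B, C, D, F, L, N}.

{A, B, C, D, F, L, N}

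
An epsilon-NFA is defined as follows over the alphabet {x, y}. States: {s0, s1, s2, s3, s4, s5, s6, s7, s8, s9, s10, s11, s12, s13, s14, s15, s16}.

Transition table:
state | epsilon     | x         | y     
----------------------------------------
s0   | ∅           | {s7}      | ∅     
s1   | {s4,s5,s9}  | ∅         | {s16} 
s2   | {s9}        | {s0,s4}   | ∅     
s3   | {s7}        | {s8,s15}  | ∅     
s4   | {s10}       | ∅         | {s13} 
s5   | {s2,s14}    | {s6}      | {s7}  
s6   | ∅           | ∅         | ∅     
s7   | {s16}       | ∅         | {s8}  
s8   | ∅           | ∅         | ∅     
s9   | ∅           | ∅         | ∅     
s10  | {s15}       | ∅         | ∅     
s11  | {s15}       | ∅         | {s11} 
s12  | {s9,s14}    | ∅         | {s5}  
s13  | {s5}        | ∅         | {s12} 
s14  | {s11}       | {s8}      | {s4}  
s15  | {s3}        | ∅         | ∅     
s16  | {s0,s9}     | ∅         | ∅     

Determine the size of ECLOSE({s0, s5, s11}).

Start with {s0, s5, s11}.
From s5 via epsilon: add s2, s14.
From s11 via epsilon: add s15.
From s2 via epsilon: add s9.
From s15 via epsilon: add s3.
From s3 via epsilon: add s7.
From s7 via epsilon: add s16.
epsilon-closure = {s0, s2, s3, s5, s7, s9, s11, s14, s15, s16}, which has 10 states.

10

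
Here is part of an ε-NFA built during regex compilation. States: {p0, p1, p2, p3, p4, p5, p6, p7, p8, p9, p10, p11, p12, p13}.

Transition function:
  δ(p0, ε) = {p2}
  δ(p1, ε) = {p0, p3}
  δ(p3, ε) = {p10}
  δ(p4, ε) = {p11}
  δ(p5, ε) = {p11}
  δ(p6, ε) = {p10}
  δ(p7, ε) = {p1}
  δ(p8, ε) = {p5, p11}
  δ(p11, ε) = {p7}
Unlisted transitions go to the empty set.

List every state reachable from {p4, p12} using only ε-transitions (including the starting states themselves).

{p0, p1, p2, p3, p4, p7, p10, p11, p12}

Start with {p4, p12}.
From p4 via ε: add p11.
From p11 via ε: add p7.
From p7 via ε: add p1.
From p1 via ε: add p0, p3.
From p0 via ε: add p2.
From p3 via ε: add p10.
No new states can be added; the closed set is {p0, p1, p2, p3, p4, p7, p10, p11, p12}.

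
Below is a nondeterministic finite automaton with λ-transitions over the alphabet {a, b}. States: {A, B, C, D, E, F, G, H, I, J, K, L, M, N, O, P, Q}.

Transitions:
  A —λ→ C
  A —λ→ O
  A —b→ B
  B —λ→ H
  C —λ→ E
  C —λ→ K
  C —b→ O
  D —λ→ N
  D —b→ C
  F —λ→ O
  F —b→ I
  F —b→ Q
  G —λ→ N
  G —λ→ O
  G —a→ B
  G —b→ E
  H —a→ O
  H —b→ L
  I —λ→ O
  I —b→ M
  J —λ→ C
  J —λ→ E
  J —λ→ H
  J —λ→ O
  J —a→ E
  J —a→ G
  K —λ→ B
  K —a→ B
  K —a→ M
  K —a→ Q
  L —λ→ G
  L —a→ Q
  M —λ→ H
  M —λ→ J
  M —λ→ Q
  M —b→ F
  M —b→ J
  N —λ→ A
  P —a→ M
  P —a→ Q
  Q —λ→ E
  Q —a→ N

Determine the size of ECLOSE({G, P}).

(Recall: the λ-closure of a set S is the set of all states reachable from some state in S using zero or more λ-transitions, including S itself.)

10

Start with {G, P}.
From G via λ: add N, O.
From N via λ: add A.
From A via λ: add C.
From C via λ: add E, K.
From K via λ: add B.
From B via λ: add H.
λ-closure = {A, B, C, E, G, H, K, N, O, P}, which has 10 states.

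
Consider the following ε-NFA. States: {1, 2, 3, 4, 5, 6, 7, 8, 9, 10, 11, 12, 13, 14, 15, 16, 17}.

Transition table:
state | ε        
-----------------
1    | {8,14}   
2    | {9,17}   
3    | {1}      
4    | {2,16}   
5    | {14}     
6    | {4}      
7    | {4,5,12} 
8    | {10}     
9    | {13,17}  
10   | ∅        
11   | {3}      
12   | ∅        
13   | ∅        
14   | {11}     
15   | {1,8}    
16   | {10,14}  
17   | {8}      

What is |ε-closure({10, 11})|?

Start with {10, 11}.
From 11 via ε: add 3.
From 3 via ε: add 1.
From 1 via ε: add 8, 14.
ε-closure = {1, 3, 8, 10, 11, 14}, which has 6 states.

6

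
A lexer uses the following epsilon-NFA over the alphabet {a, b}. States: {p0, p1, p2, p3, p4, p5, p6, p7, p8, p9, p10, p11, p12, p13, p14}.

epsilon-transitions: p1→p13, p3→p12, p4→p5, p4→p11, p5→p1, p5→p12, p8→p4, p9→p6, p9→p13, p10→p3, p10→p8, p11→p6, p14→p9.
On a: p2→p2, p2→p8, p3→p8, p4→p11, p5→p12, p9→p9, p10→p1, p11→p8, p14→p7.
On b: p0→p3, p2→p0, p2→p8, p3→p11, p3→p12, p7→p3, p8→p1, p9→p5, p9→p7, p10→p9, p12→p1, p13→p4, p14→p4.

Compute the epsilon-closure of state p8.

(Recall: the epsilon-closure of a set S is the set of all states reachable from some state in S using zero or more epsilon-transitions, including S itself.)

Start with {p8}.
From p8 via epsilon: add p4.
From p4 via epsilon: add p5, p11.
From p5 via epsilon: add p1, p12.
From p11 via epsilon: add p6.
From p1 via epsilon: add p13.
No new states can be added; the closed set is {p1, p4, p5, p6, p8, p11, p12, p13}.

{p1, p4, p5, p6, p8, p11, p12, p13}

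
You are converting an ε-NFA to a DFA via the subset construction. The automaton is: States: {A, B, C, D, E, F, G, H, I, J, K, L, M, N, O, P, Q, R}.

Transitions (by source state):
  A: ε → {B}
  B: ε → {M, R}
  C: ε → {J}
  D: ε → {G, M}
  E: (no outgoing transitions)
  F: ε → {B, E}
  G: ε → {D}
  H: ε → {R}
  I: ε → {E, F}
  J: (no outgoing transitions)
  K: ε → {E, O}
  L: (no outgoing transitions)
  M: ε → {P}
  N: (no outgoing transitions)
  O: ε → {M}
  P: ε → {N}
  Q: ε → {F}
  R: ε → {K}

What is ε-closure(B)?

Start with {B}.
From B via ε: add M, R.
From M via ε: add P.
From R via ε: add K.
From K via ε: add E, O.
From P via ε: add N.
No new states can be added; the closed set is {B, E, K, M, N, O, P, R}.

{B, E, K, M, N, O, P, R}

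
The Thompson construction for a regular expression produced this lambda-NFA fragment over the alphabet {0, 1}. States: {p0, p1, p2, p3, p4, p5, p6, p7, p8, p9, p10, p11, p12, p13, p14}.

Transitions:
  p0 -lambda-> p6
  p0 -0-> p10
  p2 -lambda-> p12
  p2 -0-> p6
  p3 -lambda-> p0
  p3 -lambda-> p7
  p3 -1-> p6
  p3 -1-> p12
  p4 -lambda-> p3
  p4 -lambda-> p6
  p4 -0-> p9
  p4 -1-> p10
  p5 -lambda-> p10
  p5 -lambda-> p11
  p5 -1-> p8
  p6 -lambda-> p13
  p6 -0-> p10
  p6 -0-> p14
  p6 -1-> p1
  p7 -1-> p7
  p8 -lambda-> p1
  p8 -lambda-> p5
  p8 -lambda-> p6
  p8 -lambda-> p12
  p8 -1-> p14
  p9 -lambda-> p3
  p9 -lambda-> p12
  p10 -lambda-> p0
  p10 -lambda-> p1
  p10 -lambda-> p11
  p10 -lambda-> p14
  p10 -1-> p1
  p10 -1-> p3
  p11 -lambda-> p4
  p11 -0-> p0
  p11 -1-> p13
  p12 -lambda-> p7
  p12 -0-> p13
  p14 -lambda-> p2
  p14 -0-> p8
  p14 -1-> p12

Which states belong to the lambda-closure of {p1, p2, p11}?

{p0, p1, p2, p3, p4, p6, p7, p11, p12, p13}

Start with {p1, p2, p11}.
From p2 via lambda: add p12.
From p11 via lambda: add p4.
From p4 via lambda: add p3, p6.
From p12 via lambda: add p7.
From p3 via lambda: add p0.
From p6 via lambda: add p13.
No new states can be added; the closed set is {p0, p1, p2, p3, p4, p6, p7, p11, p12, p13}.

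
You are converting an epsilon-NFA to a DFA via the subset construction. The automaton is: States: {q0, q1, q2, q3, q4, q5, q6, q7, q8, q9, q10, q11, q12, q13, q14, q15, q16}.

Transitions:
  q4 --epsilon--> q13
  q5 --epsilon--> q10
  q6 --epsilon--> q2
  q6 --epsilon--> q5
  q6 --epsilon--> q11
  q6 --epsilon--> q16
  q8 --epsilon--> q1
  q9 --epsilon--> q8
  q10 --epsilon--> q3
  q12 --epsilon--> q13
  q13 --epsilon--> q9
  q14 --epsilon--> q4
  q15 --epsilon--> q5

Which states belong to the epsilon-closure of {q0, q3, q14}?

Start with {q0, q3, q14}.
From q14 via epsilon: add q4.
From q4 via epsilon: add q13.
From q13 via epsilon: add q9.
From q9 via epsilon: add q8.
From q8 via epsilon: add q1.
No new states can be added; the closed set is {q0, q1, q3, q4, q8, q9, q13, q14}.

{q0, q1, q3, q4, q8, q9, q13, q14}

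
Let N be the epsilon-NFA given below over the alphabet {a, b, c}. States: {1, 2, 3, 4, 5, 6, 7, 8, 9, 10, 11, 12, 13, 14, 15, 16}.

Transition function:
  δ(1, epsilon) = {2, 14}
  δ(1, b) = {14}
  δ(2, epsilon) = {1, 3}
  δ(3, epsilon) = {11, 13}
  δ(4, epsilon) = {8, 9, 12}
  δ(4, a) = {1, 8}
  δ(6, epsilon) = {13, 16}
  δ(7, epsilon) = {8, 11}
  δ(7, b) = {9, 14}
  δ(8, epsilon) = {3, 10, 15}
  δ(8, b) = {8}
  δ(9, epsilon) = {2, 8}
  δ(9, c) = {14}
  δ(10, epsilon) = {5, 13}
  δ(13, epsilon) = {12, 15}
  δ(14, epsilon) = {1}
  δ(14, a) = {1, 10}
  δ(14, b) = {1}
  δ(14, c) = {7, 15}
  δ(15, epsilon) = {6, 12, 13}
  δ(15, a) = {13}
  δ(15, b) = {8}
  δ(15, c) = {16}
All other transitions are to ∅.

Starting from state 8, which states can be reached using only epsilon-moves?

Start with {8}.
From 8 via epsilon: add 3, 10, 15.
From 3 via epsilon: add 11, 13.
From 10 via epsilon: add 5.
From 15 via epsilon: add 6, 12.
From 6 via epsilon: add 16.
No new states can be added; the closed set is {3, 5, 6, 8, 10, 11, 12, 13, 15, 16}.

{3, 5, 6, 8, 10, 11, 12, 13, 15, 16}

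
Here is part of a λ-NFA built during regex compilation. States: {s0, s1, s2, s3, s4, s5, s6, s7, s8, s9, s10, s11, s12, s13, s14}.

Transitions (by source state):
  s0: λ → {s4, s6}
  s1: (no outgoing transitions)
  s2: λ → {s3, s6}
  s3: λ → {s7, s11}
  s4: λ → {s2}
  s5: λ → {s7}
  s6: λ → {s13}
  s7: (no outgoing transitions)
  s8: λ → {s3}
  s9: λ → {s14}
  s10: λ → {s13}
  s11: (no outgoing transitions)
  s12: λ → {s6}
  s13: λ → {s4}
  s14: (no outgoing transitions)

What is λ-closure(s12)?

Start with {s12}.
From s12 via λ: add s6.
From s6 via λ: add s13.
From s13 via λ: add s4.
From s4 via λ: add s2.
From s2 via λ: add s3.
From s3 via λ: add s7, s11.
No new states can be added; the closed set is {s2, s3, s4, s6, s7, s11, s12, s13}.

{s2, s3, s4, s6, s7, s11, s12, s13}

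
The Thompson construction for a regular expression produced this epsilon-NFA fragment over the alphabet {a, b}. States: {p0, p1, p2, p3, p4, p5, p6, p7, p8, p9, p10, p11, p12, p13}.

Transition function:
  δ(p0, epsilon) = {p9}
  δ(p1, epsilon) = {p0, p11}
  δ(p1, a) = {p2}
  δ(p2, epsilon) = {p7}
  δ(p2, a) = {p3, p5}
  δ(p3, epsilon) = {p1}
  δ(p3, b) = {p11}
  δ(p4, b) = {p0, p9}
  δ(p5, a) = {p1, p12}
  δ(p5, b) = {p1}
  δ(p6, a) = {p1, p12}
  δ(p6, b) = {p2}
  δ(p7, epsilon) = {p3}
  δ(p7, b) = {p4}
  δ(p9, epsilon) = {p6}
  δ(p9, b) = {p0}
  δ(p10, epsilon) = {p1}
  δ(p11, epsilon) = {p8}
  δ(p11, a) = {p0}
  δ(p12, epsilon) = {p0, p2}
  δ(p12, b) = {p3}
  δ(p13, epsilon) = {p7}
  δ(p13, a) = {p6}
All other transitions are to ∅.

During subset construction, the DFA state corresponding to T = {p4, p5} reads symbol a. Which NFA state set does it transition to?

p5 on a → {p1, p12}.
No a-transition from p4.
Union after reading a: {p1, p12}.
Now take the epsilon-closure:
From p1 via epsilon: add p0, p11.
From p12 via epsilon: add p2.
From p0 via epsilon: add p9.
From p2 via epsilon: add p7.
From p11 via epsilon: add p8.
From p7 via epsilon: add p3.
From p9 via epsilon: add p6.
No new states can be added; the closed set is {p0, p1, p2, p3, p6, p7, p8, p9, p11, p12}.

{p0, p1, p2, p3, p6, p7, p8, p9, p11, p12}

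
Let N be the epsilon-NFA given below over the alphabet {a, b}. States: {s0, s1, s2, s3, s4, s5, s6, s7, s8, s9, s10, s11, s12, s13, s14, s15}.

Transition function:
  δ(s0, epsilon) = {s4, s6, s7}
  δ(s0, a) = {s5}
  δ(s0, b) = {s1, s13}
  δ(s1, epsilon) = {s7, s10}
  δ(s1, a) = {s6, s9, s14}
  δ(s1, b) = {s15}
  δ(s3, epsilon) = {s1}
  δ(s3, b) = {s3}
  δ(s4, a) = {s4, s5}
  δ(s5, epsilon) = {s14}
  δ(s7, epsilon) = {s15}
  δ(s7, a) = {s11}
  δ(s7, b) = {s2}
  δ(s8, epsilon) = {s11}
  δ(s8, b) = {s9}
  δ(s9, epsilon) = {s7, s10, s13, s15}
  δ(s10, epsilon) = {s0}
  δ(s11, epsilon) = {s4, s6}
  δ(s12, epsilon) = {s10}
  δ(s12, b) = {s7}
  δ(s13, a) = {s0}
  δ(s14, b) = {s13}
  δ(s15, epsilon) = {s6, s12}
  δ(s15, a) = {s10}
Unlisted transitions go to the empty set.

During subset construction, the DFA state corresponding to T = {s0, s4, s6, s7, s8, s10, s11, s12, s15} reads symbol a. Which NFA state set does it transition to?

{s0, s4, s5, s6, s7, s10, s11, s12, s14, s15}

s0 on a → {s5}.
s4 on a → {s4, s5}.
s7 on a → {s11}.
s15 on a → {s10}.
No a-transition from s6, s8, s10, s11, s12.
Union after reading a: {s4, s5, s10, s11}.
Now take the epsilon-closure:
From s5 via epsilon: add s14.
From s10 via epsilon: add s0.
From s11 via epsilon: add s6.
From s0 via epsilon: add s7.
From s7 via epsilon: add s15.
From s15 via epsilon: add s12.
No new states can be added; the closed set is {s0, s4, s5, s6, s7, s10, s11, s12, s14, s15}.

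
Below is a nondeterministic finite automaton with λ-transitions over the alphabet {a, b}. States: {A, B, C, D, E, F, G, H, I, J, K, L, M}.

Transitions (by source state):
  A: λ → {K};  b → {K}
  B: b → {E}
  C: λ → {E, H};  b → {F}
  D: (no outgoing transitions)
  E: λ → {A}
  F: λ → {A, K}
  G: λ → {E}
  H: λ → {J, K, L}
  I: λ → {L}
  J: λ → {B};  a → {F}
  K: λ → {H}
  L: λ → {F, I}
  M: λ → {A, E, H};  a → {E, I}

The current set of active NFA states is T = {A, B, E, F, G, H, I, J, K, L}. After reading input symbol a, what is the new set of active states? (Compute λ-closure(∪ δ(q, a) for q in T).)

J on a → {F}.
No a-transition from A, B, E, F, G, H, I, K, L.
Union after reading a: {F}.
Now take the λ-closure:
From F via λ: add A, K.
From K via λ: add H.
From H via λ: add J, L.
From J via λ: add B.
From L via λ: add I.
No new states can be added; the closed set is {A, B, F, H, I, J, K, L}.

{A, B, F, H, I, J, K, L}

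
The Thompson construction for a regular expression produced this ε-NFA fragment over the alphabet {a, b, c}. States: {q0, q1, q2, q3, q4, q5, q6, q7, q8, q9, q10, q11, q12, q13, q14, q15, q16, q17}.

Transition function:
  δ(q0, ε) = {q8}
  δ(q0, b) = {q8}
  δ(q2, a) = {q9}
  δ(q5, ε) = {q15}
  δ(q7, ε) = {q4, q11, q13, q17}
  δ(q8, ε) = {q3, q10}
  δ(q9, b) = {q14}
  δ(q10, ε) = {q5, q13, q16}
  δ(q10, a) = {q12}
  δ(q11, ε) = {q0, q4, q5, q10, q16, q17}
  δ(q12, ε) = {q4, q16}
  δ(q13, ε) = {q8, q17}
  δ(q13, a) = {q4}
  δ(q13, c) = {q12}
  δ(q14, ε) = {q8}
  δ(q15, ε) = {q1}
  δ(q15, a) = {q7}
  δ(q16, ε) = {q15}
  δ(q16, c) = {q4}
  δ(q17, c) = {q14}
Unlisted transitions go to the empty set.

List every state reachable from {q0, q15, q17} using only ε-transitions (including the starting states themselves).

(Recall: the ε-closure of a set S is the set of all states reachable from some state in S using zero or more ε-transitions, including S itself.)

{q0, q1, q3, q5, q8, q10, q13, q15, q16, q17}

Start with {q0, q15, q17}.
From q0 via ε: add q8.
From q15 via ε: add q1.
From q8 via ε: add q3, q10.
From q10 via ε: add q5, q13, q16.
No new states can be added; the closed set is {q0, q1, q3, q5, q8, q10, q13, q15, q16, q17}.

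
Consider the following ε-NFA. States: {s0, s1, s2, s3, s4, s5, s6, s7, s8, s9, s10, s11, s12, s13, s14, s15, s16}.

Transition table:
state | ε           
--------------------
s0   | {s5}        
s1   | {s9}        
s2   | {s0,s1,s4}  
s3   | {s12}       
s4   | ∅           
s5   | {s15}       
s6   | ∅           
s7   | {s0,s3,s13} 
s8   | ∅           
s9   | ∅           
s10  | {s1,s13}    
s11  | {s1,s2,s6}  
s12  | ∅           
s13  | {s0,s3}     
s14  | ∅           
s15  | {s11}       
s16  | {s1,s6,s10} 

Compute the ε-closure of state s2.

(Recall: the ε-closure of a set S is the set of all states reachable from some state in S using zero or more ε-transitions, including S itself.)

{s0, s1, s2, s4, s5, s6, s9, s11, s15}

Start with {s2}.
From s2 via ε: add s0, s1, s4.
From s0 via ε: add s5.
From s1 via ε: add s9.
From s5 via ε: add s15.
From s15 via ε: add s11.
From s11 via ε: add s6.
No new states can be added; the closed set is {s0, s1, s2, s4, s5, s6, s9, s11, s15}.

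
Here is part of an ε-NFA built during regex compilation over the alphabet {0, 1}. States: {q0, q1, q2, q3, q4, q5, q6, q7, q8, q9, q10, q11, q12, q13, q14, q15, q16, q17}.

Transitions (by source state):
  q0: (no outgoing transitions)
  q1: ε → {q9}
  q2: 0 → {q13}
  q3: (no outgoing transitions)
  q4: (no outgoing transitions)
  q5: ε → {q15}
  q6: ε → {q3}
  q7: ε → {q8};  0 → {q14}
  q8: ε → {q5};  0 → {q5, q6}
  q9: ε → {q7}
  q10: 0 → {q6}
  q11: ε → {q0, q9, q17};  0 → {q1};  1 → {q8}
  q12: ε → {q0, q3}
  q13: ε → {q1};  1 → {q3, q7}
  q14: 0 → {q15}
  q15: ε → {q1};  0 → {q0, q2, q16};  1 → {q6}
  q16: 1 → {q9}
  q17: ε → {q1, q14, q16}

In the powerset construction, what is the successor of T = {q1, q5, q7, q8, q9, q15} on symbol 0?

{q0, q1, q2, q3, q5, q6, q7, q8, q9, q14, q15, q16}

q7 on 0 → {q14}.
q8 on 0 → {q5, q6}.
q15 on 0 → {q0, q2, q16}.
No 0-transition from q1, q5, q9.
Union after reading 0: {q0, q2, q5, q6, q14, q16}.
Now take the ε-closure:
From q5 via ε: add q15.
From q6 via ε: add q3.
From q15 via ε: add q1.
From q1 via ε: add q9.
From q9 via ε: add q7.
From q7 via ε: add q8.
No new states can be added; the closed set is {q0, q1, q2, q3, q5, q6, q7, q8, q9, q14, q15, q16}.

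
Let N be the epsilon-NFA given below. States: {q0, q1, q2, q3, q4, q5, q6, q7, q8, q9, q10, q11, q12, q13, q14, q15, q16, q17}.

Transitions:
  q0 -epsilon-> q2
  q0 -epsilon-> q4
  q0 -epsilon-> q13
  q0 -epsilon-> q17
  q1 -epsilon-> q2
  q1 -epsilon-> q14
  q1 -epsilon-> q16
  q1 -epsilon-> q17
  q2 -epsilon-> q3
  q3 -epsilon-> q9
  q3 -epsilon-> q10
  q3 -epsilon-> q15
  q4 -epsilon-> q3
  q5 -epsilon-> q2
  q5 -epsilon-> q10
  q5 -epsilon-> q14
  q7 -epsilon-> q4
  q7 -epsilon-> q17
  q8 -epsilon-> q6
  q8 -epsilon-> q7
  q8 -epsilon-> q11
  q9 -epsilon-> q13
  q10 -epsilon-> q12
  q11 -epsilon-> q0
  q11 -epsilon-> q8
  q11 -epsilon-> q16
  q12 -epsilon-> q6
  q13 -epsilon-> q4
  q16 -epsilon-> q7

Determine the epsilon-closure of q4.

{q3, q4, q6, q9, q10, q12, q13, q15}

Start with {q4}.
From q4 via epsilon: add q3.
From q3 via epsilon: add q9, q10, q15.
From q9 via epsilon: add q13.
From q10 via epsilon: add q12.
From q12 via epsilon: add q6.
No new states can be added; the closed set is {q3, q4, q6, q9, q10, q12, q13, q15}.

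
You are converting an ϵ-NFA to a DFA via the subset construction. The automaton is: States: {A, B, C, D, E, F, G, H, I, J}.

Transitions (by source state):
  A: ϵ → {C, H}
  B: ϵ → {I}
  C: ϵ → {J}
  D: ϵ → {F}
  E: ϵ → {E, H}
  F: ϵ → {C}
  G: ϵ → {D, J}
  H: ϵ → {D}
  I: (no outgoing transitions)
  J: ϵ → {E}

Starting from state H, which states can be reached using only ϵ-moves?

{C, D, E, F, H, J}

Start with {H}.
From H via ϵ: add D.
From D via ϵ: add F.
From F via ϵ: add C.
From C via ϵ: add J.
From J via ϵ: add E.
No new states can be added; the closed set is {C, D, E, F, H, J}.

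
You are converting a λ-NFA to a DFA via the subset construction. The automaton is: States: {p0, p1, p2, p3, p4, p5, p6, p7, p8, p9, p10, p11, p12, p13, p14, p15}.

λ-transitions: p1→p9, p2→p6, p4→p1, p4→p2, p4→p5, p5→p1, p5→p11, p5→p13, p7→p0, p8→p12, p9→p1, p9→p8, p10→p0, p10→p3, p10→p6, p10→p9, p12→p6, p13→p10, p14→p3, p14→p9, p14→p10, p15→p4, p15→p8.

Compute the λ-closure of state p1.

{p1, p6, p8, p9, p12}

Start with {p1}.
From p1 via λ: add p9.
From p9 via λ: add p8.
From p8 via λ: add p12.
From p12 via λ: add p6.
No new states can be added; the closed set is {p1, p6, p8, p9, p12}.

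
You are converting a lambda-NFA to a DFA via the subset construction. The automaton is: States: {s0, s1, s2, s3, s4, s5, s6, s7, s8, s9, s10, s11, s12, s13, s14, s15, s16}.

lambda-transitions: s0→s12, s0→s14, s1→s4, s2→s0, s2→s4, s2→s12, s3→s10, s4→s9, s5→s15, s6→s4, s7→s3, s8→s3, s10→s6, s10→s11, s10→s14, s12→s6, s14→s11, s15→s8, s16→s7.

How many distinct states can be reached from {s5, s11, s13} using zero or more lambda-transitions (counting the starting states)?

11

Start with {s5, s11, s13}.
From s5 via lambda: add s15.
From s15 via lambda: add s8.
From s8 via lambda: add s3.
From s3 via lambda: add s10.
From s10 via lambda: add s6, s14.
From s6 via lambda: add s4.
From s4 via lambda: add s9.
lambda-closure = {s3, s4, s5, s6, s8, s9, s10, s11, s13, s14, s15}, which has 11 states.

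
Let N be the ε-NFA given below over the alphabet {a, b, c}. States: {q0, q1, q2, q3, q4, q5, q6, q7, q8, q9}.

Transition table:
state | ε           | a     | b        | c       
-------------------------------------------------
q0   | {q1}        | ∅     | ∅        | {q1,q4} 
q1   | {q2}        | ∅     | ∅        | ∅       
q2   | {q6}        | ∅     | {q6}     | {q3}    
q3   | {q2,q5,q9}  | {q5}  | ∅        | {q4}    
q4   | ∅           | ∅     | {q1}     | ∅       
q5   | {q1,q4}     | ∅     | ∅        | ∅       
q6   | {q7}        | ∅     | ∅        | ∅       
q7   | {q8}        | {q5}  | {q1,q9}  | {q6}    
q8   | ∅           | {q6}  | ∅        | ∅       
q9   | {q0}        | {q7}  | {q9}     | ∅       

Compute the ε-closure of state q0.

Start with {q0}.
From q0 via ε: add q1.
From q1 via ε: add q2.
From q2 via ε: add q6.
From q6 via ε: add q7.
From q7 via ε: add q8.
No new states can be added; the closed set is {q0, q1, q2, q6, q7, q8}.

{q0, q1, q2, q6, q7, q8}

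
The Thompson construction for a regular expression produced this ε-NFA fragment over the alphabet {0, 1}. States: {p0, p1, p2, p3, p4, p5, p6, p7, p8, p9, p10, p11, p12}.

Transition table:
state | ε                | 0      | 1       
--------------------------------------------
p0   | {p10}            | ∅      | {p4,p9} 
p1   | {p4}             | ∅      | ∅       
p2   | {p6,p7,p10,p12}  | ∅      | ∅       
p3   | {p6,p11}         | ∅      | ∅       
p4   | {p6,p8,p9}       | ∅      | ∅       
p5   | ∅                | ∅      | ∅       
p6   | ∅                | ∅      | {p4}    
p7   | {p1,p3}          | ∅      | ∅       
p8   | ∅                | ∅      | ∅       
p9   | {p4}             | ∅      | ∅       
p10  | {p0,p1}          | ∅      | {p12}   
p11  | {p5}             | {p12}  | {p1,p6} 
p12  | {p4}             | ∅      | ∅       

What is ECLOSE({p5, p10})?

Start with {p5, p10}.
From p10 via ε: add p0, p1.
From p1 via ε: add p4.
From p4 via ε: add p6, p8, p9.
No new states can be added; the closed set is {p0, p1, p4, p5, p6, p8, p9, p10}.

{p0, p1, p4, p5, p6, p8, p9, p10}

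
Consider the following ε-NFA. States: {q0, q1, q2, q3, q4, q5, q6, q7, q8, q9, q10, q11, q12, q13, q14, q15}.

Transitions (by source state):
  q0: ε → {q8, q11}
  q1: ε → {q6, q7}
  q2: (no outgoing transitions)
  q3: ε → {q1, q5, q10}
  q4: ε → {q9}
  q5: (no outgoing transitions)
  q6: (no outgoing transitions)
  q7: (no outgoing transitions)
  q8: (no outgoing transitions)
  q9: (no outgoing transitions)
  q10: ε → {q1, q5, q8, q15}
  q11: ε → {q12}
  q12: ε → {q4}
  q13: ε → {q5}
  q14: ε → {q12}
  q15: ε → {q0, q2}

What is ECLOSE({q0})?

Start with {q0}.
From q0 via ε: add q8, q11.
From q11 via ε: add q12.
From q12 via ε: add q4.
From q4 via ε: add q9.
No new states can be added; the closed set is {q0, q4, q8, q9, q11, q12}.

{q0, q4, q8, q9, q11, q12}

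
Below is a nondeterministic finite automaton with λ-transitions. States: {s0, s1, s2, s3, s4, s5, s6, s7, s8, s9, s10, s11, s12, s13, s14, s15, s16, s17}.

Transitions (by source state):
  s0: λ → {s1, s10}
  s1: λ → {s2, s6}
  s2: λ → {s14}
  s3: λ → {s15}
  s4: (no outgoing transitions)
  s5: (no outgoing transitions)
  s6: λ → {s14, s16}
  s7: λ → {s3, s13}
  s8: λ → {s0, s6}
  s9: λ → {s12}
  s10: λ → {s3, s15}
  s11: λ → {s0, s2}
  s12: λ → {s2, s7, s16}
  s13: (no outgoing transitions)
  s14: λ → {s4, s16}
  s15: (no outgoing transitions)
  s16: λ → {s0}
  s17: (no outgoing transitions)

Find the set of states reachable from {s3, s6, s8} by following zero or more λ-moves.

{s0, s1, s2, s3, s4, s6, s8, s10, s14, s15, s16}

Start with {s3, s6, s8}.
From s3 via λ: add s15.
From s6 via λ: add s14, s16.
From s8 via λ: add s0.
From s0 via λ: add s1, s10.
From s14 via λ: add s4.
From s1 via λ: add s2.
No new states can be added; the closed set is {s0, s1, s2, s3, s4, s6, s8, s10, s14, s15, s16}.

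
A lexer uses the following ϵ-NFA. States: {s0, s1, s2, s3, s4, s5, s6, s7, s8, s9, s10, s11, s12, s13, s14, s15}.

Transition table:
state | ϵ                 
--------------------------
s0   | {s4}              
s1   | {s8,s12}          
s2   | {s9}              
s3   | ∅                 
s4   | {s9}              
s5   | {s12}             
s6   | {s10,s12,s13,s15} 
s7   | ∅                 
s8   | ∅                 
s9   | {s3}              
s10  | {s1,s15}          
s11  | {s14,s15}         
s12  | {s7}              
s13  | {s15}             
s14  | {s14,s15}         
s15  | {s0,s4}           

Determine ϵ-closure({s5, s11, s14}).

{s0, s3, s4, s5, s7, s9, s11, s12, s14, s15}

Start with {s5, s11, s14}.
From s5 via ϵ: add s12.
From s11 via ϵ: add s15.
From s12 via ϵ: add s7.
From s15 via ϵ: add s0, s4.
From s4 via ϵ: add s9.
From s9 via ϵ: add s3.
No new states can be added; the closed set is {s0, s3, s4, s5, s7, s9, s11, s12, s14, s15}.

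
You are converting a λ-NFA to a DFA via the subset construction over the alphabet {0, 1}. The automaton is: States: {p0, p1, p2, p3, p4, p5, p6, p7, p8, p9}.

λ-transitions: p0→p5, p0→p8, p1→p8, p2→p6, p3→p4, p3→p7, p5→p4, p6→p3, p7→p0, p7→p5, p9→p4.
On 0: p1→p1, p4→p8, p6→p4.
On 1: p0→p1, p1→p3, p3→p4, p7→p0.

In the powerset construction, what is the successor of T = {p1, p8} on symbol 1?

p1 on 1 → {p3}.
No 1-transition from p8.
Union after reading 1: {p3}.
Now take the λ-closure:
From p3 via λ: add p4, p7.
From p7 via λ: add p0, p5.
From p0 via λ: add p8.
No new states can be added; the closed set is {p0, p3, p4, p5, p7, p8}.

{p0, p3, p4, p5, p7, p8}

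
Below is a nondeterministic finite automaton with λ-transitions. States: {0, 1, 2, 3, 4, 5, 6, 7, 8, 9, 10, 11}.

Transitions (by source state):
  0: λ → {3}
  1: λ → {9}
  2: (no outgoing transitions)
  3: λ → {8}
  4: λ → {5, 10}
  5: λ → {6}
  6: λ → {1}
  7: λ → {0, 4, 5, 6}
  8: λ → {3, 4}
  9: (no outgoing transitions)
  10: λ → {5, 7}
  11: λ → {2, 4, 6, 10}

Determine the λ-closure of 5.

{1, 5, 6, 9}

Start with {5}.
From 5 via λ: add 6.
From 6 via λ: add 1.
From 1 via λ: add 9.
No new states can be added; the closed set is {1, 5, 6, 9}.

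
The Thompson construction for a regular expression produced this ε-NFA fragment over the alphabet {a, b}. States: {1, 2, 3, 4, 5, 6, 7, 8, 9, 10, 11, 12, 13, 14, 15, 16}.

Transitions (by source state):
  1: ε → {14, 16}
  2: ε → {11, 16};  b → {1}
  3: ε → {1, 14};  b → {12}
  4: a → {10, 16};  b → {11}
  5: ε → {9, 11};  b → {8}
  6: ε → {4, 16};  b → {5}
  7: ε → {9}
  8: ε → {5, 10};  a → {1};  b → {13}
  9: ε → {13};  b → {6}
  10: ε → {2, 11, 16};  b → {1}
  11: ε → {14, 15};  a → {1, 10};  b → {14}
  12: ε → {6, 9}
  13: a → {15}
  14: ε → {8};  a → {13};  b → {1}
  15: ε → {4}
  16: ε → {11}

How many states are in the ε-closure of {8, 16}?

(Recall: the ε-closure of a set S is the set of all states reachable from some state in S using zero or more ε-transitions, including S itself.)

Start with {8, 16}.
From 8 via ε: add 5, 10.
From 16 via ε: add 11.
From 5 via ε: add 9.
From 10 via ε: add 2.
From 11 via ε: add 14, 15.
From 9 via ε: add 13.
From 15 via ε: add 4.
ε-closure = {2, 4, 5, 8, 9, 10, 11, 13, 14, 15, 16}, which has 11 states.

11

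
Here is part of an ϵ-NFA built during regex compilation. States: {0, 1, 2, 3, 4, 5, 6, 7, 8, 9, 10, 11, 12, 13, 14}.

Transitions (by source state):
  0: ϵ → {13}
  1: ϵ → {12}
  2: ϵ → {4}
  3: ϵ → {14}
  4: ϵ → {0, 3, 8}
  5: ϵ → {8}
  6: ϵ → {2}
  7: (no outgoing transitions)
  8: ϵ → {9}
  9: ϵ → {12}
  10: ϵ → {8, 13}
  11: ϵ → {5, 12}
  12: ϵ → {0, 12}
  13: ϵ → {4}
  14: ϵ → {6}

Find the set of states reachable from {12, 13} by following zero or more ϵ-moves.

{0, 2, 3, 4, 6, 8, 9, 12, 13, 14}

Start with {12, 13}.
From 12 via ϵ: add 0.
From 13 via ϵ: add 4.
From 4 via ϵ: add 3, 8.
From 3 via ϵ: add 14.
From 8 via ϵ: add 9.
From 14 via ϵ: add 6.
From 6 via ϵ: add 2.
No new states can be added; the closed set is {0, 2, 3, 4, 6, 8, 9, 12, 13, 14}.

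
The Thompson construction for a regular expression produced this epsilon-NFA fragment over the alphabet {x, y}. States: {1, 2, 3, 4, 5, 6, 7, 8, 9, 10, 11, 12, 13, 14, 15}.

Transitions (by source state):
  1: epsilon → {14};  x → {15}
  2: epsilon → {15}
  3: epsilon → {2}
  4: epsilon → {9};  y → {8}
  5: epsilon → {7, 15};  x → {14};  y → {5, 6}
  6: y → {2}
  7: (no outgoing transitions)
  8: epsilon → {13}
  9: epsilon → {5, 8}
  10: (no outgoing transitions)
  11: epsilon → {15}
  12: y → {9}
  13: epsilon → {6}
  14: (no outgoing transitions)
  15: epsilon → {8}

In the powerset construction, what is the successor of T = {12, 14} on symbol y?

{5, 6, 7, 8, 9, 13, 15}

12 on y → {9}.
No y-transition from 14.
Union after reading y: {9}.
Now take the epsilon-closure:
From 9 via epsilon: add 5, 8.
From 5 via epsilon: add 7, 15.
From 8 via epsilon: add 13.
From 13 via epsilon: add 6.
No new states can be added; the closed set is {5, 6, 7, 8, 9, 13, 15}.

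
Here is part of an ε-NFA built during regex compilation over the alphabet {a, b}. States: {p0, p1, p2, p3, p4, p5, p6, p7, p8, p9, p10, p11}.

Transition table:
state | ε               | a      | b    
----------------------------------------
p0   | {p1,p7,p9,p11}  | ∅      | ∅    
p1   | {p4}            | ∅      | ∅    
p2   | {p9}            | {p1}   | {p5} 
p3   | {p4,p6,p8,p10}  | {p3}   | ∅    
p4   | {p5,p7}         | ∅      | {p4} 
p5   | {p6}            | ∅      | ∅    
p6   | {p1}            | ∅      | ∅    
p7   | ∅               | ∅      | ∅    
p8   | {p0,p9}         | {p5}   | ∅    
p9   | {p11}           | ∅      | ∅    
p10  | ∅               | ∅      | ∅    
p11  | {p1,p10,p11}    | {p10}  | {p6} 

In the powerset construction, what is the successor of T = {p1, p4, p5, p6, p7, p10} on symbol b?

{p1, p4, p5, p6, p7}

p4 on b → {p4}.
No b-transition from p1, p5, p6, p7, p10.
Union after reading b: {p4}.
Now take the ε-closure:
From p4 via ε: add p5, p7.
From p5 via ε: add p6.
From p6 via ε: add p1.
No new states can be added; the closed set is {p1, p4, p5, p6, p7}.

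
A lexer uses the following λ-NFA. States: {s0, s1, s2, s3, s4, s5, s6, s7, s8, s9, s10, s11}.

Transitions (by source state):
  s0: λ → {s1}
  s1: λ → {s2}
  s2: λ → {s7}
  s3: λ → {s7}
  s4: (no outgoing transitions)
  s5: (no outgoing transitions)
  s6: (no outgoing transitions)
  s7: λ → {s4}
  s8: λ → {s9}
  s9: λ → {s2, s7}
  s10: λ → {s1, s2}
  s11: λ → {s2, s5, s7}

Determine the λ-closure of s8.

Start with {s8}.
From s8 via λ: add s9.
From s9 via λ: add s2, s7.
From s7 via λ: add s4.
No new states can be added; the closed set is {s2, s4, s7, s8, s9}.

{s2, s4, s7, s8, s9}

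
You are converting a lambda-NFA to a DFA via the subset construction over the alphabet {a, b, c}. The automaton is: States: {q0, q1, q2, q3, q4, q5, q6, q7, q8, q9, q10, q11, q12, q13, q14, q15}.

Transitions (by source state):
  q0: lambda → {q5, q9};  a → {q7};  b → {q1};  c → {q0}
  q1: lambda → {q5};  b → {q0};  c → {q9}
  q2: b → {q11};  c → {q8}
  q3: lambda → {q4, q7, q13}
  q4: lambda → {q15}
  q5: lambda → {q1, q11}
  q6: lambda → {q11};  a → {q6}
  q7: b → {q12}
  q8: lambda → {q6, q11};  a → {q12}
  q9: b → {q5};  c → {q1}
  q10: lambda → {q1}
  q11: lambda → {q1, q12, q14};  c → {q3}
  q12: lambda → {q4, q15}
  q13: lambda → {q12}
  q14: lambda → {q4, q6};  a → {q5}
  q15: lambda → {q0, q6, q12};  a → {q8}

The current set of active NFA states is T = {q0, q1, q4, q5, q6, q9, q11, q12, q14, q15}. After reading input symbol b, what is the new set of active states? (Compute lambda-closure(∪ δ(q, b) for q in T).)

{q0, q1, q4, q5, q6, q9, q11, q12, q14, q15}

q0 on b → {q1}.
q1 on b → {q0}.
q9 on b → {q5}.
No b-transition from q4, q5, q6, q11, q12, q14, q15.
Union after reading b: {q0, q1, q5}.
Now take the lambda-closure:
From q0 via lambda: add q9.
From q5 via lambda: add q11.
From q11 via lambda: add q12, q14.
From q12 via lambda: add q4, q15.
From q14 via lambda: add q6.
No new states can be added; the closed set is {q0, q1, q4, q5, q6, q9, q11, q12, q14, q15}.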